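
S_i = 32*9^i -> [32, 288, 2592, 23328, 209952]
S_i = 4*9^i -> [4, 36, 324, 2916, 26244]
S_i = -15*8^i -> [-15, -120, -960, -7680, -61440]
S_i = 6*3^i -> [6, 18, 54, 162, 486]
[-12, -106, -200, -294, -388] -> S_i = -12 + -94*i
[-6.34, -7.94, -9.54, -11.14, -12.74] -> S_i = -6.34 + -1.60*i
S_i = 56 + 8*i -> [56, 64, 72, 80, 88]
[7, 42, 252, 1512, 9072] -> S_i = 7*6^i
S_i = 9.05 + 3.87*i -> [9.05, 12.92, 16.79, 20.66, 24.53]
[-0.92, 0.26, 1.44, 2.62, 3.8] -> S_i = -0.92 + 1.18*i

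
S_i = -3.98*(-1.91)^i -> [-3.98, 7.6, -14.52, 27.73, -52.97]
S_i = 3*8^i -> [3, 24, 192, 1536, 12288]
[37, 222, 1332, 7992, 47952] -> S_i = 37*6^i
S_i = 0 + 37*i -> [0, 37, 74, 111, 148]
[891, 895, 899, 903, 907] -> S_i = 891 + 4*i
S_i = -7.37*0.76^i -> [-7.37, -5.6, -4.26, -3.24, -2.46]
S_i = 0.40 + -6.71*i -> [0.4, -6.31, -13.02, -19.73, -26.44]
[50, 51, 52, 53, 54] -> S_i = 50 + 1*i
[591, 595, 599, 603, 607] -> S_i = 591 + 4*i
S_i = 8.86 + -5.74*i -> [8.86, 3.12, -2.62, -8.36, -14.1]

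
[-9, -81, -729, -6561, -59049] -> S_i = -9*9^i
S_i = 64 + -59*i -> [64, 5, -54, -113, -172]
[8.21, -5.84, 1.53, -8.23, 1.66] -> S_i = Random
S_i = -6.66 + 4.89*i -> [-6.66, -1.77, 3.12, 8.01, 12.9]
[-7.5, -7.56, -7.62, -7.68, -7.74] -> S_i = -7.50 + -0.06*i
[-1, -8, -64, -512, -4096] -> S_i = -1*8^i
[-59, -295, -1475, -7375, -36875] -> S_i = -59*5^i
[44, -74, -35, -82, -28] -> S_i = Random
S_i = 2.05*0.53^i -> [2.05, 1.09, 0.58, 0.31, 0.16]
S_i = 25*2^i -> [25, 50, 100, 200, 400]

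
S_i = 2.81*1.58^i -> [2.81, 4.44, 7.01, 11.08, 17.51]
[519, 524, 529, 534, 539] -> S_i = 519 + 5*i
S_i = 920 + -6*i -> [920, 914, 908, 902, 896]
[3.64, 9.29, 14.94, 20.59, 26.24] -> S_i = 3.64 + 5.65*i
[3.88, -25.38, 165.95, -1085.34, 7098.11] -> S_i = 3.88*(-6.54)^i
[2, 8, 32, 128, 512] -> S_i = 2*4^i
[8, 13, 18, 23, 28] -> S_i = 8 + 5*i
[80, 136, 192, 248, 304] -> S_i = 80 + 56*i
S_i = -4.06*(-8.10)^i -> [-4.06, 32.89, -266.38, 2157.65, -17476.97]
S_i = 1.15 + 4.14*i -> [1.15, 5.29, 9.43, 13.57, 17.71]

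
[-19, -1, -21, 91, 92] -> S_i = Random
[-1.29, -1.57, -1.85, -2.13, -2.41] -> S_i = -1.29 + -0.28*i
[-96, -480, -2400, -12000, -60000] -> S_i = -96*5^i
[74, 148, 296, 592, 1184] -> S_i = 74*2^i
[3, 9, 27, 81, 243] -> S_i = 3*3^i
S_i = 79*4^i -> [79, 316, 1264, 5056, 20224]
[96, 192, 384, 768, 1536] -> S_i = 96*2^i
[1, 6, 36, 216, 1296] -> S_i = 1*6^i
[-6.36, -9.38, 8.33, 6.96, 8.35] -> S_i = Random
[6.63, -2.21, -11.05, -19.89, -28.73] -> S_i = 6.63 + -8.84*i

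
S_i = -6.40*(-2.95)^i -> [-6.4, 18.88, -55.7, 164.3, -484.69]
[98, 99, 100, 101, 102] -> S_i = 98 + 1*i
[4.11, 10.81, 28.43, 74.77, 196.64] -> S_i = 4.11*2.63^i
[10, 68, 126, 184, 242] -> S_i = 10 + 58*i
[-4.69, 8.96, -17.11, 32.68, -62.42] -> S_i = -4.69*(-1.91)^i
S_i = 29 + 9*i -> [29, 38, 47, 56, 65]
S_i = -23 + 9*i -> [-23, -14, -5, 4, 13]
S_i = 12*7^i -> [12, 84, 588, 4116, 28812]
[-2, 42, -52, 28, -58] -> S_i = Random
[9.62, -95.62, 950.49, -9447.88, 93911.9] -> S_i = 9.62*(-9.94)^i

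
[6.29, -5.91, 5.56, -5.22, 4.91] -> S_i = 6.29*(-0.94)^i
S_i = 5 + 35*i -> [5, 40, 75, 110, 145]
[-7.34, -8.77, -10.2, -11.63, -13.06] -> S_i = -7.34 + -1.43*i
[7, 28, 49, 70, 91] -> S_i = 7 + 21*i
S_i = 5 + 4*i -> [5, 9, 13, 17, 21]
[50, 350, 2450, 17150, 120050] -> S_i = 50*7^i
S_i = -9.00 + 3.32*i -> [-9.0, -5.68, -2.36, 0.96, 4.28]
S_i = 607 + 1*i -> [607, 608, 609, 610, 611]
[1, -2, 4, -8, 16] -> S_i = 1*-2^i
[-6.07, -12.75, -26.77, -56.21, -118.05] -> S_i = -6.07*2.10^i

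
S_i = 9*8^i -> [9, 72, 576, 4608, 36864]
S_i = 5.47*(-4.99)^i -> [5.47, -27.3, 136.2, -679.66, 3391.48]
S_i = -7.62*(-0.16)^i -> [-7.62, 1.22, -0.2, 0.03, -0.0]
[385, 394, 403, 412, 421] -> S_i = 385 + 9*i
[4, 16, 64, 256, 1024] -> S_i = 4*4^i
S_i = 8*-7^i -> [8, -56, 392, -2744, 19208]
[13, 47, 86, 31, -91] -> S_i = Random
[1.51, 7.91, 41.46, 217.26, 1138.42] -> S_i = 1.51*5.24^i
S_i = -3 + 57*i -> [-3, 54, 111, 168, 225]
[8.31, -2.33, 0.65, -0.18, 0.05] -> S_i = 8.31*(-0.28)^i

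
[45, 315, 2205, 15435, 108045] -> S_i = 45*7^i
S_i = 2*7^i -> [2, 14, 98, 686, 4802]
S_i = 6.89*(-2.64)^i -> [6.89, -18.19, 48.02, -126.77, 334.68]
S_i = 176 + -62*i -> [176, 114, 52, -10, -72]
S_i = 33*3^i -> [33, 99, 297, 891, 2673]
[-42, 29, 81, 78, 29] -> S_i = Random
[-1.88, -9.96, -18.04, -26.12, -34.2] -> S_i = -1.88 + -8.08*i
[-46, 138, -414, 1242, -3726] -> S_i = -46*-3^i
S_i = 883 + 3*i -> [883, 886, 889, 892, 895]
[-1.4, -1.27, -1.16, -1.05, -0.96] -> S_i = -1.40*0.91^i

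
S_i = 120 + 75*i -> [120, 195, 270, 345, 420]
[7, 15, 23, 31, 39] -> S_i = 7 + 8*i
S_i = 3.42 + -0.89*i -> [3.42, 2.53, 1.64, 0.75, -0.14]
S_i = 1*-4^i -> [1, -4, 16, -64, 256]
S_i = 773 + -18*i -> [773, 755, 737, 719, 701]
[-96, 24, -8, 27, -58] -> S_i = Random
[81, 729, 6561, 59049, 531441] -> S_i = 81*9^i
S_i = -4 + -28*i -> [-4, -32, -60, -88, -116]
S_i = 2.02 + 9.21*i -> [2.02, 11.23, 20.44, 29.65, 38.86]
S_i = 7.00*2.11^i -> [7.0, 14.77, 31.16, 65.76, 138.75]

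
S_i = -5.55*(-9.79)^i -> [-5.55, 54.33, -531.93, 5207.64, -50982.81]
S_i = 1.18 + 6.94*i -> [1.18, 8.12, 15.06, 22.0, 28.94]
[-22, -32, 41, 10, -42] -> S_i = Random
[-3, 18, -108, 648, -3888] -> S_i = -3*-6^i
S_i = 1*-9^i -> [1, -9, 81, -729, 6561]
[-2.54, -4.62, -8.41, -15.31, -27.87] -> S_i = -2.54*1.82^i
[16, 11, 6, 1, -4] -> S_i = 16 + -5*i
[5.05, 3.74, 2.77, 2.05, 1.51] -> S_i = 5.05*0.74^i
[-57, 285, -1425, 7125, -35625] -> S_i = -57*-5^i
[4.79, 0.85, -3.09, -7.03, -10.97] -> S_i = 4.79 + -3.94*i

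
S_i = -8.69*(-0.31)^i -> [-8.69, 2.69, -0.84, 0.26, -0.08]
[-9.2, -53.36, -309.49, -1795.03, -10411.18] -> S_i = -9.20*5.80^i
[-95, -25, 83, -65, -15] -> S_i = Random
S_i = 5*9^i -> [5, 45, 405, 3645, 32805]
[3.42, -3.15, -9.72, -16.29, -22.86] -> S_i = 3.42 + -6.57*i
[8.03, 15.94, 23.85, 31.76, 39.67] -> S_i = 8.03 + 7.91*i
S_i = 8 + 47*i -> [8, 55, 102, 149, 196]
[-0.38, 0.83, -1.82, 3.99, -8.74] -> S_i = -0.38*(-2.19)^i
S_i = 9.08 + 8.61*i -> [9.08, 17.69, 26.3, 34.91, 43.52]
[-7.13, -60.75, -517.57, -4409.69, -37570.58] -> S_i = -7.13*8.52^i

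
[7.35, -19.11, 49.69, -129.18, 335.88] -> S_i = 7.35*(-2.60)^i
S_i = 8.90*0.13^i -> [8.9, 1.16, 0.15, 0.02, 0.0]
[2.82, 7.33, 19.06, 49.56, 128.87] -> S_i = 2.82*2.60^i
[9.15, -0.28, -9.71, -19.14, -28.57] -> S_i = 9.15 + -9.43*i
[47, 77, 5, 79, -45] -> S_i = Random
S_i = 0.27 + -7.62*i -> [0.27, -7.35, -14.97, -22.59, -30.21]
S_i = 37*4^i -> [37, 148, 592, 2368, 9472]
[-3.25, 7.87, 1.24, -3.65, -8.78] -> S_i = Random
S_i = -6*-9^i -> [-6, 54, -486, 4374, -39366]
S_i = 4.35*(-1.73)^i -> [4.35, -7.53, 13.02, -22.52, 38.96]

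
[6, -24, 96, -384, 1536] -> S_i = 6*-4^i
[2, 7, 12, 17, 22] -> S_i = 2 + 5*i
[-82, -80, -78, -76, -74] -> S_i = -82 + 2*i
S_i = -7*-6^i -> [-7, 42, -252, 1512, -9072]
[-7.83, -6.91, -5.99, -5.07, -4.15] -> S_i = -7.83 + 0.92*i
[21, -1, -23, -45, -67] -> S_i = 21 + -22*i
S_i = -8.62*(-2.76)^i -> [-8.62, 23.79, -65.66, 181.23, -500.2]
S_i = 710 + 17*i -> [710, 727, 744, 761, 778]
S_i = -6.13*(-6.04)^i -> [-6.13, 37.03, -223.63, 1350.74, -8158.46]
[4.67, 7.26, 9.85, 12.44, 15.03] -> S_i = 4.67 + 2.59*i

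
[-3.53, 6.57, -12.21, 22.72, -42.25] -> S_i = -3.53*(-1.86)^i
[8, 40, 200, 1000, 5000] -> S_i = 8*5^i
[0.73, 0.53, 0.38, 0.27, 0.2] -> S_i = 0.73*0.72^i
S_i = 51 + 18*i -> [51, 69, 87, 105, 123]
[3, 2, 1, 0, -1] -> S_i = 3 + -1*i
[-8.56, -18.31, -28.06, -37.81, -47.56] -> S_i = -8.56 + -9.75*i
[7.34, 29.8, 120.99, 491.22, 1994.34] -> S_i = 7.34*4.06^i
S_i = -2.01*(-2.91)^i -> [-2.01, 5.85, -17.02, 49.53, -144.13]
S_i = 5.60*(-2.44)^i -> [5.6, -13.66, 33.34, -81.35, 198.49]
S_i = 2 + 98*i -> [2, 100, 198, 296, 394]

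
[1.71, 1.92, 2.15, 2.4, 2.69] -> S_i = 1.71*1.12^i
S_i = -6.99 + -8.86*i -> [-6.99, -15.85, -24.71, -33.57, -42.43]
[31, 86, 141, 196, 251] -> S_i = 31 + 55*i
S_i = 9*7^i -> [9, 63, 441, 3087, 21609]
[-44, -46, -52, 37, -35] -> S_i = Random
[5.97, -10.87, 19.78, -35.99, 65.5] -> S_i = 5.97*(-1.82)^i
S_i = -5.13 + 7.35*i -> [-5.13, 2.22, 9.57, 16.92, 24.27]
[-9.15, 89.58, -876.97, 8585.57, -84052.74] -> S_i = -9.15*(-9.79)^i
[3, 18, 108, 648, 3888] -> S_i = 3*6^i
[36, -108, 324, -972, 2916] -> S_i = 36*-3^i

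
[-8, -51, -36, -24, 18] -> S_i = Random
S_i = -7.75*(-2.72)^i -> [-7.75, 21.08, -57.34, 155.96, -424.21]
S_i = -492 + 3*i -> [-492, -489, -486, -483, -480]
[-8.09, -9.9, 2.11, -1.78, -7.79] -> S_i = Random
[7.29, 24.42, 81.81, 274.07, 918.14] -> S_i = 7.29*3.35^i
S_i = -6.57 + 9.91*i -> [-6.57, 3.34, 13.25, 23.16, 33.07]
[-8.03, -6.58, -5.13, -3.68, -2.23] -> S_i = -8.03 + 1.45*i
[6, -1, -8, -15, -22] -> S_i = 6 + -7*i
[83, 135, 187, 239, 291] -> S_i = 83 + 52*i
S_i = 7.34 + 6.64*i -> [7.34, 13.98, 20.62, 27.26, 33.9]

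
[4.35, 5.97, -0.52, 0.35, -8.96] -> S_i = Random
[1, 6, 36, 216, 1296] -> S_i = 1*6^i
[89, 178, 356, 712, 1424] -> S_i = 89*2^i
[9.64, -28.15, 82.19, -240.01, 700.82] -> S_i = 9.64*(-2.92)^i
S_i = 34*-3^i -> [34, -102, 306, -918, 2754]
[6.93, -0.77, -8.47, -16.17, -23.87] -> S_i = 6.93 + -7.70*i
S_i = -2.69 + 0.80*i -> [-2.69, -1.89, -1.09, -0.29, 0.51]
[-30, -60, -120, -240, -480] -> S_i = -30*2^i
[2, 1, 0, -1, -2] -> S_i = 2 + -1*i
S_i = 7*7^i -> [7, 49, 343, 2401, 16807]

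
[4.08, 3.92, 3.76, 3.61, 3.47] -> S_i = 4.08*0.96^i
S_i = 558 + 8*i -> [558, 566, 574, 582, 590]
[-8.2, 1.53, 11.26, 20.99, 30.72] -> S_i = -8.20 + 9.73*i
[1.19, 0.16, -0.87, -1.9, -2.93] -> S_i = 1.19 + -1.03*i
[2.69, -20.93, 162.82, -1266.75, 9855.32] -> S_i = 2.69*(-7.78)^i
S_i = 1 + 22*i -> [1, 23, 45, 67, 89]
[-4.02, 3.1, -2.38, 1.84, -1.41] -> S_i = -4.02*(-0.77)^i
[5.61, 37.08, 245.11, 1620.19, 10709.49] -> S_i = 5.61*6.61^i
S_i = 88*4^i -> [88, 352, 1408, 5632, 22528]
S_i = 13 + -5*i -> [13, 8, 3, -2, -7]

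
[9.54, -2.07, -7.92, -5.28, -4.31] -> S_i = Random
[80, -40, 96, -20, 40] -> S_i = Random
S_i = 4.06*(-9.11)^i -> [4.06, -36.99, 336.95, -3069.6, 27964.02]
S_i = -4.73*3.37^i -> [-4.73, -15.94, -53.72, -181.03, -610.07]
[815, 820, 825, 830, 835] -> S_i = 815 + 5*i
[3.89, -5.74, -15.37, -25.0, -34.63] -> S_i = 3.89 + -9.63*i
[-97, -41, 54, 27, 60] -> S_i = Random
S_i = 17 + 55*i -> [17, 72, 127, 182, 237]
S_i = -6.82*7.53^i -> [-6.82, -51.35, -386.7, -2911.85, -21926.25]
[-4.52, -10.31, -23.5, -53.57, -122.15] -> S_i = -4.52*2.28^i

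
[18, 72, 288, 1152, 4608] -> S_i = 18*4^i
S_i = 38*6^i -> [38, 228, 1368, 8208, 49248]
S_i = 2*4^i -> [2, 8, 32, 128, 512]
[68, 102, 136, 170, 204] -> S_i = 68 + 34*i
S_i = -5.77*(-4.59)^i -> [-5.77, 26.48, -121.56, 557.97, -2561.1]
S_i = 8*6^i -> [8, 48, 288, 1728, 10368]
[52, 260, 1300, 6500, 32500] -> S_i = 52*5^i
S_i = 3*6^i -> [3, 18, 108, 648, 3888]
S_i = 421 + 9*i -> [421, 430, 439, 448, 457]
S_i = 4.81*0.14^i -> [4.81, 0.67, 0.09, 0.01, 0.0]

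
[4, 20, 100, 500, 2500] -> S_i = 4*5^i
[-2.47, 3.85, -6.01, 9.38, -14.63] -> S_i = -2.47*(-1.56)^i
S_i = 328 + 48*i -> [328, 376, 424, 472, 520]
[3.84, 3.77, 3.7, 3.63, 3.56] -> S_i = 3.84 + -0.07*i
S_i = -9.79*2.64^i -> [-9.79, -25.85, -68.23, -180.13, -475.55]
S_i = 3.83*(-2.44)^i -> [3.83, -9.35, 22.8, -55.64, 135.76]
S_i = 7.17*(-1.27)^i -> [7.17, -9.11, 11.56, -14.69, 18.65]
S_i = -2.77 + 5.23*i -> [-2.77, 2.46, 7.69, 12.92, 18.15]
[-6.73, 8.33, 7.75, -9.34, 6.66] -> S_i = Random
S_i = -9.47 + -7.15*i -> [-9.47, -16.62, -23.77, -30.92, -38.07]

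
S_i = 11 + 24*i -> [11, 35, 59, 83, 107]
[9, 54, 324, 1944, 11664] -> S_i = 9*6^i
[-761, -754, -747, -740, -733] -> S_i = -761 + 7*i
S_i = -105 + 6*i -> [-105, -99, -93, -87, -81]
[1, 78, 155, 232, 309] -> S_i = 1 + 77*i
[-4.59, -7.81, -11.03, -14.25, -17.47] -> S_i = -4.59 + -3.22*i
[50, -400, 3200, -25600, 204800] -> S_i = 50*-8^i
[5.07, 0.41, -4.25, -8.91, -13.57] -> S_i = 5.07 + -4.66*i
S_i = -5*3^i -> [-5, -15, -45, -135, -405]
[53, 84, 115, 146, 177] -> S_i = 53 + 31*i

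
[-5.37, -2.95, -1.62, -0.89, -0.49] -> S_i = -5.37*0.55^i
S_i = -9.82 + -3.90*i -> [-9.82, -13.72, -17.62, -21.52, -25.42]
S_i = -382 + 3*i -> [-382, -379, -376, -373, -370]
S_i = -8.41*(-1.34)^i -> [-8.41, 11.27, -15.1, 20.24, -27.12]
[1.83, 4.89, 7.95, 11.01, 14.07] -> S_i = 1.83 + 3.06*i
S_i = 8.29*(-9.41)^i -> [8.29, -78.01, 734.06, -6907.54, 64999.95]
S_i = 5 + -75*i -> [5, -70, -145, -220, -295]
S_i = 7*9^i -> [7, 63, 567, 5103, 45927]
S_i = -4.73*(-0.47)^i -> [-4.73, 2.22, -1.04, 0.49, -0.23]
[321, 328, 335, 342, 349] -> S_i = 321 + 7*i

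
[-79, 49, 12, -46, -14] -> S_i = Random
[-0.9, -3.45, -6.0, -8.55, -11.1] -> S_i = -0.90 + -2.55*i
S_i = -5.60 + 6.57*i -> [-5.6, 0.97, 7.54, 14.11, 20.68]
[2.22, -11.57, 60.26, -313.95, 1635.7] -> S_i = 2.22*(-5.21)^i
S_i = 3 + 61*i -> [3, 64, 125, 186, 247]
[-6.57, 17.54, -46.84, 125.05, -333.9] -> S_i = -6.57*(-2.67)^i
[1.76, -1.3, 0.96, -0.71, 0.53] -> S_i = 1.76*(-0.74)^i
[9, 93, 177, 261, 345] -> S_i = 9 + 84*i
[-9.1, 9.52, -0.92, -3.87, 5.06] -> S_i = Random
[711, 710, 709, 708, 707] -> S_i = 711 + -1*i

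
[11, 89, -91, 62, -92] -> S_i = Random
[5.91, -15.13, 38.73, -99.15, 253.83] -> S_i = 5.91*(-2.56)^i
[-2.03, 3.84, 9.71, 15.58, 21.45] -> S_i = -2.03 + 5.87*i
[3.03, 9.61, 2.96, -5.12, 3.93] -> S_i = Random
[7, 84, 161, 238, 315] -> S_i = 7 + 77*i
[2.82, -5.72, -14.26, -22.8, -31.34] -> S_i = 2.82 + -8.54*i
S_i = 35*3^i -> [35, 105, 315, 945, 2835]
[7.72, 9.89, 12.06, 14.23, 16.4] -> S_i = 7.72 + 2.17*i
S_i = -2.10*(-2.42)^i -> [-2.1, 5.08, -12.3, 29.76, -72.02]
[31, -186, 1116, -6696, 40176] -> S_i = 31*-6^i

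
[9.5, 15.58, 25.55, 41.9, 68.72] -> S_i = 9.50*1.64^i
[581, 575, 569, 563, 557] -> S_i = 581 + -6*i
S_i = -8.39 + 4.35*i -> [-8.39, -4.04, 0.31, 4.66, 9.01]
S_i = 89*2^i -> [89, 178, 356, 712, 1424]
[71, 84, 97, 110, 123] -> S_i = 71 + 13*i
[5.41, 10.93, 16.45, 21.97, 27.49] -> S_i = 5.41 + 5.52*i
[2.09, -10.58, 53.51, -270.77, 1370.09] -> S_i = 2.09*(-5.06)^i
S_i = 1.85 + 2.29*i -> [1.85, 4.14, 6.43, 8.72, 11.01]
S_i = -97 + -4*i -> [-97, -101, -105, -109, -113]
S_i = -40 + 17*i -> [-40, -23, -6, 11, 28]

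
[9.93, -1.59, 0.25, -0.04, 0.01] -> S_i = 9.93*(-0.16)^i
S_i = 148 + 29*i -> [148, 177, 206, 235, 264]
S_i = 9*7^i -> [9, 63, 441, 3087, 21609]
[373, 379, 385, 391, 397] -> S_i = 373 + 6*i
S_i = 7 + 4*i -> [7, 11, 15, 19, 23]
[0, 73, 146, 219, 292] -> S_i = 0 + 73*i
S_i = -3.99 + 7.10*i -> [-3.99, 3.11, 10.21, 17.31, 24.41]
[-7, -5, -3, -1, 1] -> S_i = -7 + 2*i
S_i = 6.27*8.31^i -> [6.27, 52.1, 432.98, 3598.08, 29900.03]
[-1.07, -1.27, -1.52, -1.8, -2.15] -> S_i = -1.07*1.19^i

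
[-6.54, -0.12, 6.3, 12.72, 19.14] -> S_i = -6.54 + 6.42*i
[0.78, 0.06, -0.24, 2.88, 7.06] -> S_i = Random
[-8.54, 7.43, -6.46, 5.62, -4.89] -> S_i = -8.54*(-0.87)^i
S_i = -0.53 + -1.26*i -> [-0.53, -1.79, -3.05, -4.31, -5.57]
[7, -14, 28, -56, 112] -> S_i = 7*-2^i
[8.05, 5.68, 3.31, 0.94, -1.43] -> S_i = 8.05 + -2.37*i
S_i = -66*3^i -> [-66, -198, -594, -1782, -5346]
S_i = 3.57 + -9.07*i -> [3.57, -5.5, -14.57, -23.64, -32.71]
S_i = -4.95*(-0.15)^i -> [-4.95, 0.74, -0.11, 0.02, -0.0]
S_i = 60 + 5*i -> [60, 65, 70, 75, 80]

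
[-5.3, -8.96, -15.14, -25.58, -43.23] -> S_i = -5.30*1.69^i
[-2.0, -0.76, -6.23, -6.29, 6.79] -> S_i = Random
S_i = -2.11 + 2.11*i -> [-2.11, 0.0, 2.11, 4.22, 6.33]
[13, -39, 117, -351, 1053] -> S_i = 13*-3^i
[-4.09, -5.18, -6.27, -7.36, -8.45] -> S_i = -4.09 + -1.09*i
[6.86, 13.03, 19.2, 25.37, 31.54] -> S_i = 6.86 + 6.17*i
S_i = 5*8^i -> [5, 40, 320, 2560, 20480]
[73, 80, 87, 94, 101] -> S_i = 73 + 7*i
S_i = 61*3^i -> [61, 183, 549, 1647, 4941]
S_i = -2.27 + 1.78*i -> [-2.27, -0.49, 1.29, 3.07, 4.85]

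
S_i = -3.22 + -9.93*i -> [-3.22, -13.15, -23.08, -33.01, -42.94]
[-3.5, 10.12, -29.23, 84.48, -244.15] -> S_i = -3.50*(-2.89)^i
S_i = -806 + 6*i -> [-806, -800, -794, -788, -782]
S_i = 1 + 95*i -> [1, 96, 191, 286, 381]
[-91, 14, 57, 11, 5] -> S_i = Random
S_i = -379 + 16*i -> [-379, -363, -347, -331, -315]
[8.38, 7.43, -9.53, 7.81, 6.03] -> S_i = Random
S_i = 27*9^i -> [27, 243, 2187, 19683, 177147]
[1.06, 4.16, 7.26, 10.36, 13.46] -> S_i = 1.06 + 3.10*i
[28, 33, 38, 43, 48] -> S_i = 28 + 5*i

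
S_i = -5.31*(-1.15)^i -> [-5.31, 6.11, -7.02, 8.08, -9.29]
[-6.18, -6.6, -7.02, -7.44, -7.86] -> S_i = -6.18 + -0.42*i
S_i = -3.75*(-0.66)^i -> [-3.75, 2.48, -1.63, 1.08, -0.71]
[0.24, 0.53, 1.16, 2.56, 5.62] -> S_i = 0.24*2.20^i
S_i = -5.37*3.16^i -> [-5.37, -16.97, -53.62, -169.45, -535.45]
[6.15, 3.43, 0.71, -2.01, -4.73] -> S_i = 6.15 + -2.72*i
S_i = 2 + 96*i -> [2, 98, 194, 290, 386]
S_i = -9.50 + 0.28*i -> [-9.5, -9.22, -8.94, -8.66, -8.38]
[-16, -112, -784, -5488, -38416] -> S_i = -16*7^i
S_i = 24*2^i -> [24, 48, 96, 192, 384]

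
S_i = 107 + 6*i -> [107, 113, 119, 125, 131]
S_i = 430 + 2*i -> [430, 432, 434, 436, 438]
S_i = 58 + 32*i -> [58, 90, 122, 154, 186]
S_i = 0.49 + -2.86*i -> [0.49, -2.37, -5.23, -8.09, -10.95]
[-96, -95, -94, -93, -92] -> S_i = -96 + 1*i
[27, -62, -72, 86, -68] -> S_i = Random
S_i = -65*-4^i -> [-65, 260, -1040, 4160, -16640]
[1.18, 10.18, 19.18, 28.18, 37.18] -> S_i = 1.18 + 9.00*i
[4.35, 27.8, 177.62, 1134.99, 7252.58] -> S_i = 4.35*6.39^i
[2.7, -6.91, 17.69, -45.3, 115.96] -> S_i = 2.70*(-2.56)^i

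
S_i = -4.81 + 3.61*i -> [-4.81, -1.2, 2.41, 6.02, 9.63]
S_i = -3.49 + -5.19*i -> [-3.49, -8.68, -13.87, -19.06, -24.25]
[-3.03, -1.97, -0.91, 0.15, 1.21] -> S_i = -3.03 + 1.06*i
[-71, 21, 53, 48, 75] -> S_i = Random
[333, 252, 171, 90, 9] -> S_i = 333 + -81*i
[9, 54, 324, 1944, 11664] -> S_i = 9*6^i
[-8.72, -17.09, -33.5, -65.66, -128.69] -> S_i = -8.72*1.96^i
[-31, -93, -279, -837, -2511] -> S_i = -31*3^i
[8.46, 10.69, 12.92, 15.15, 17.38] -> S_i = 8.46 + 2.23*i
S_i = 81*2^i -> [81, 162, 324, 648, 1296]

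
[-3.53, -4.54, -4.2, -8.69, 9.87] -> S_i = Random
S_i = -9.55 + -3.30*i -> [-9.55, -12.85, -16.15, -19.45, -22.75]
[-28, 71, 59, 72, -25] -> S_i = Random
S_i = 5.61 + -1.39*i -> [5.61, 4.22, 2.83, 1.44, 0.05]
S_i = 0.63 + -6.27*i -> [0.63, -5.64, -11.91, -18.18, -24.45]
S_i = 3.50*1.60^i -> [3.5, 5.6, 8.96, 14.34, 22.94]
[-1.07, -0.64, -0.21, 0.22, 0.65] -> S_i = -1.07 + 0.43*i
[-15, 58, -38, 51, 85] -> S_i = Random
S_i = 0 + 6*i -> [0, 6, 12, 18, 24]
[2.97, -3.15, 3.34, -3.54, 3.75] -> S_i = 2.97*(-1.06)^i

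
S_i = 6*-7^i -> [6, -42, 294, -2058, 14406]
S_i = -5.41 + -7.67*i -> [-5.41, -13.08, -20.75, -28.42, -36.09]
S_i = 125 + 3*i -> [125, 128, 131, 134, 137]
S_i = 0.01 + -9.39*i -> [0.01, -9.38, -18.77, -28.16, -37.55]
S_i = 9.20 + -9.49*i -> [9.2, -0.29, -9.78, -19.27, -28.76]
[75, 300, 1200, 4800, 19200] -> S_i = 75*4^i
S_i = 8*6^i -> [8, 48, 288, 1728, 10368]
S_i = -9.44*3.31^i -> [-9.44, -31.25, -103.43, -342.34, -1133.14]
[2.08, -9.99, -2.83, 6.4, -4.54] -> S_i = Random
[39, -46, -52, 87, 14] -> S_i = Random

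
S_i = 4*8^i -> [4, 32, 256, 2048, 16384]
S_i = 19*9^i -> [19, 171, 1539, 13851, 124659]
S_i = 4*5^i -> [4, 20, 100, 500, 2500]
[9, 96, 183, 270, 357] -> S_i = 9 + 87*i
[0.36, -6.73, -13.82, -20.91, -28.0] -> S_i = 0.36 + -7.09*i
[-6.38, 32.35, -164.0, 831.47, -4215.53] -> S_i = -6.38*(-5.07)^i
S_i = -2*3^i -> [-2, -6, -18, -54, -162]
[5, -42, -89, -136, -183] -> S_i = 5 + -47*i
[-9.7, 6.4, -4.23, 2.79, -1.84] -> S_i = -9.70*(-0.66)^i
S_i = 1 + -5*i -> [1, -4, -9, -14, -19]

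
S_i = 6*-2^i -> [6, -12, 24, -48, 96]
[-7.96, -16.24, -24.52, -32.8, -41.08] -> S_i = -7.96 + -8.28*i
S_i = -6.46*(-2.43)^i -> [-6.46, 15.7, -38.15, 92.69, -225.25]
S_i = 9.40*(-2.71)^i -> [9.4, -25.47, 69.03, -187.08, 507.0]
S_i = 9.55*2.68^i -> [9.55, 25.59, 68.59, 183.83, 492.65]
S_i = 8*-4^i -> [8, -32, 128, -512, 2048]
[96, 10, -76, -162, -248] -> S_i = 96 + -86*i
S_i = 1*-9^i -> [1, -9, 81, -729, 6561]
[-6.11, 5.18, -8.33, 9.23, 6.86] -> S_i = Random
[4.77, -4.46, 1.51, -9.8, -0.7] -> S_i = Random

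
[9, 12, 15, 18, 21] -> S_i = 9 + 3*i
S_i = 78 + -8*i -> [78, 70, 62, 54, 46]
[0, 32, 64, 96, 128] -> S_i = 0 + 32*i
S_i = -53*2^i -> [-53, -106, -212, -424, -848]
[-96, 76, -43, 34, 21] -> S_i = Random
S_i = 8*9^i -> [8, 72, 648, 5832, 52488]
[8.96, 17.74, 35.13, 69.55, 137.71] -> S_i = 8.96*1.98^i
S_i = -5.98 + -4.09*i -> [-5.98, -10.07, -14.16, -18.25, -22.34]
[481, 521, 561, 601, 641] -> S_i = 481 + 40*i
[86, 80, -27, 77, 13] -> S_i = Random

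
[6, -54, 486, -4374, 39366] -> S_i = 6*-9^i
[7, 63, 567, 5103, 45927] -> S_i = 7*9^i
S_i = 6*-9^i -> [6, -54, 486, -4374, 39366]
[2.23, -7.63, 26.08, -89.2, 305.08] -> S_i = 2.23*(-3.42)^i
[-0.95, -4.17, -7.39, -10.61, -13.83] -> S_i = -0.95 + -3.22*i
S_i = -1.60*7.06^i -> [-1.6, -11.3, -79.75, -563.03, -3975.02]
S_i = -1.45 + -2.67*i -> [-1.45, -4.12, -6.79, -9.46, -12.13]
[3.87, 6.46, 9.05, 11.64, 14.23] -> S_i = 3.87 + 2.59*i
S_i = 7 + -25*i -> [7, -18, -43, -68, -93]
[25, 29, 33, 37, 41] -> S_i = 25 + 4*i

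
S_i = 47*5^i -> [47, 235, 1175, 5875, 29375]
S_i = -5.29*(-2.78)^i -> [-5.29, 14.71, -40.88, 113.66, -315.96]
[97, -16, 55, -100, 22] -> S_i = Random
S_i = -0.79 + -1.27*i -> [-0.79, -2.06, -3.33, -4.6, -5.87]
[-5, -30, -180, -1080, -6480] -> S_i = -5*6^i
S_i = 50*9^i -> [50, 450, 4050, 36450, 328050]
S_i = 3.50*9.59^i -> [3.5, 33.56, 321.89, 3086.91, 29603.46]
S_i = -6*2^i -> [-6, -12, -24, -48, -96]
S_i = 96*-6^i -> [96, -576, 3456, -20736, 124416]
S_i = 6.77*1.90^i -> [6.77, 12.86, 24.44, 46.44, 88.23]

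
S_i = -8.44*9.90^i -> [-8.44, -83.56, -827.2, -8189.32, -81074.3]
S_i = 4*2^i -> [4, 8, 16, 32, 64]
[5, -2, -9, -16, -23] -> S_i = 5 + -7*i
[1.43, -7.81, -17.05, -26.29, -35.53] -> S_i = 1.43 + -9.24*i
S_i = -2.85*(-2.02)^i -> [-2.85, 5.76, -11.63, 23.49, -47.45]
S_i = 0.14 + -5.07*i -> [0.14, -4.93, -10.0, -15.07, -20.14]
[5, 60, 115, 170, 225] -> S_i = 5 + 55*i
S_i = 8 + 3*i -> [8, 11, 14, 17, 20]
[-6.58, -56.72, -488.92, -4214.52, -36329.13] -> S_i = -6.58*8.62^i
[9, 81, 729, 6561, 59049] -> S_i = 9*9^i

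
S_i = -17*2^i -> [-17, -34, -68, -136, -272]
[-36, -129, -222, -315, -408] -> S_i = -36 + -93*i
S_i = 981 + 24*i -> [981, 1005, 1029, 1053, 1077]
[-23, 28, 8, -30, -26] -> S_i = Random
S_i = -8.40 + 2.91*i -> [-8.4, -5.49, -2.58, 0.33, 3.24]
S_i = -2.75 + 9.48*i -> [-2.75, 6.73, 16.21, 25.69, 35.17]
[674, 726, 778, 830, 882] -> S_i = 674 + 52*i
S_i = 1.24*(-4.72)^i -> [1.24, -5.85, 27.63, -130.39, 615.45]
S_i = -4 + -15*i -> [-4, -19, -34, -49, -64]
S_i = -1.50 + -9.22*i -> [-1.5, -10.72, -19.94, -29.16, -38.38]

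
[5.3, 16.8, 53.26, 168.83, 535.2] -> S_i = 5.30*3.17^i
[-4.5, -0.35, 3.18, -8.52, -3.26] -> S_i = Random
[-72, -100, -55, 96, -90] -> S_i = Random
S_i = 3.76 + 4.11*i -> [3.76, 7.87, 11.98, 16.09, 20.2]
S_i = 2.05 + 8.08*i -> [2.05, 10.13, 18.21, 26.29, 34.37]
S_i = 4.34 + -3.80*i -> [4.34, 0.54, -3.26, -7.06, -10.86]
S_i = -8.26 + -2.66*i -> [-8.26, -10.92, -13.58, -16.24, -18.9]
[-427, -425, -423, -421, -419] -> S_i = -427 + 2*i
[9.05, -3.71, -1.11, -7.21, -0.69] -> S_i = Random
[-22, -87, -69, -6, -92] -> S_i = Random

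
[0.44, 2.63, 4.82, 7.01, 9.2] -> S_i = 0.44 + 2.19*i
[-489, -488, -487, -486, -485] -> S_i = -489 + 1*i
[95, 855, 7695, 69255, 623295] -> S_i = 95*9^i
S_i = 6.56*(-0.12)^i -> [6.56, -0.79, 0.09, -0.01, 0.0]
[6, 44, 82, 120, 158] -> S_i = 6 + 38*i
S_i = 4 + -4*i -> [4, 0, -4, -8, -12]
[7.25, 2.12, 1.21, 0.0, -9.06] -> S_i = Random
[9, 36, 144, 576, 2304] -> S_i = 9*4^i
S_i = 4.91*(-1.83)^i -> [4.91, -8.99, 16.44, -30.09, 55.07]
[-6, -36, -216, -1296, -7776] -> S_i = -6*6^i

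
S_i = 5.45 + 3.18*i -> [5.45, 8.63, 11.81, 14.99, 18.17]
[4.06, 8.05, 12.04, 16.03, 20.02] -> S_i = 4.06 + 3.99*i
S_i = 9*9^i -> [9, 81, 729, 6561, 59049]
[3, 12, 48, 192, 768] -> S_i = 3*4^i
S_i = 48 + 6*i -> [48, 54, 60, 66, 72]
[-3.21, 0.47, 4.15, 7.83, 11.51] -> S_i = -3.21 + 3.68*i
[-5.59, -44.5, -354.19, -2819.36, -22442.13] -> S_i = -5.59*7.96^i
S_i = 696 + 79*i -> [696, 775, 854, 933, 1012]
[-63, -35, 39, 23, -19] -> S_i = Random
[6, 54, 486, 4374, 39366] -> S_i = 6*9^i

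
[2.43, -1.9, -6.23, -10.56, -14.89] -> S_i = 2.43 + -4.33*i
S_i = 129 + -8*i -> [129, 121, 113, 105, 97]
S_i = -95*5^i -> [-95, -475, -2375, -11875, -59375]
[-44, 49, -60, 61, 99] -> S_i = Random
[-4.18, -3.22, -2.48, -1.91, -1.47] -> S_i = -4.18*0.77^i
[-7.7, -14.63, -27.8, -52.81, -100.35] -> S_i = -7.70*1.90^i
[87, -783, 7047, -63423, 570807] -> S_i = 87*-9^i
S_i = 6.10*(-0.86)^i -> [6.1, -5.25, 4.51, -3.88, 3.34]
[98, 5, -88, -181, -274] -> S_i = 98 + -93*i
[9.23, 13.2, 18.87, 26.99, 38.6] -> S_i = 9.23*1.43^i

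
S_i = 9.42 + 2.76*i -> [9.42, 12.18, 14.94, 17.7, 20.46]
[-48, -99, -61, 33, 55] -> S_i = Random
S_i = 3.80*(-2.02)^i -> [3.8, -7.68, 15.51, -31.32, 63.27]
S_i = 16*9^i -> [16, 144, 1296, 11664, 104976]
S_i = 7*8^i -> [7, 56, 448, 3584, 28672]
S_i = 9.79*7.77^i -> [9.79, 76.07, 591.05, 4592.46, 35683.44]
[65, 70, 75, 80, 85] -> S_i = 65 + 5*i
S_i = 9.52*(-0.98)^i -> [9.52, -9.33, 9.14, -8.96, 8.78]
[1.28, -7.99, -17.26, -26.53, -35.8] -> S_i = 1.28 + -9.27*i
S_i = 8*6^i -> [8, 48, 288, 1728, 10368]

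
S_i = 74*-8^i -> [74, -592, 4736, -37888, 303104]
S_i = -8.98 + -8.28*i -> [-8.98, -17.26, -25.54, -33.82, -42.1]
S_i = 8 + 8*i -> [8, 16, 24, 32, 40]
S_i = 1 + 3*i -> [1, 4, 7, 10, 13]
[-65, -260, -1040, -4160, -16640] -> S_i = -65*4^i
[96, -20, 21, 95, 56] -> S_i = Random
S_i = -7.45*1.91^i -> [-7.45, -14.23, -27.18, -51.91, -99.15]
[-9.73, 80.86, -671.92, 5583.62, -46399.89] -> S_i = -9.73*(-8.31)^i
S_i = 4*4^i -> [4, 16, 64, 256, 1024]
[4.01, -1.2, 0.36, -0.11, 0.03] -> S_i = 4.01*(-0.30)^i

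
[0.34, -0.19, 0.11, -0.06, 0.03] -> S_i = 0.34*(-0.56)^i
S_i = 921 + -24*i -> [921, 897, 873, 849, 825]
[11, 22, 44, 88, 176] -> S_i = 11*2^i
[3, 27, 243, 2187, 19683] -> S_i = 3*9^i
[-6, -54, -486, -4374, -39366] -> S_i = -6*9^i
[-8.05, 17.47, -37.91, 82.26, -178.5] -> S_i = -8.05*(-2.17)^i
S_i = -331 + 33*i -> [-331, -298, -265, -232, -199]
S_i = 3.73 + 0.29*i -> [3.73, 4.02, 4.31, 4.6, 4.89]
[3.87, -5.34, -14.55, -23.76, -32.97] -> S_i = 3.87 + -9.21*i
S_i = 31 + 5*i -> [31, 36, 41, 46, 51]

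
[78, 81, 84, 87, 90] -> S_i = 78 + 3*i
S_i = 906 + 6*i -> [906, 912, 918, 924, 930]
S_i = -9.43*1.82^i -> [-9.43, -17.16, -31.24, -56.85, -103.47]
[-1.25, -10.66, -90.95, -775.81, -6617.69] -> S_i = -1.25*8.53^i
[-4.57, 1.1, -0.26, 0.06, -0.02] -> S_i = -4.57*(-0.24)^i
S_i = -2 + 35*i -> [-2, 33, 68, 103, 138]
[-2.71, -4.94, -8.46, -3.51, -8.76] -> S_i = Random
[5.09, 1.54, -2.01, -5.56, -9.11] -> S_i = 5.09 + -3.55*i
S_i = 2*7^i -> [2, 14, 98, 686, 4802]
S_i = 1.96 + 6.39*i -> [1.96, 8.35, 14.74, 21.13, 27.52]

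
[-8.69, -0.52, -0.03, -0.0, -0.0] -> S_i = -8.69*0.06^i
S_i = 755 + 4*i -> [755, 759, 763, 767, 771]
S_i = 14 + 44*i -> [14, 58, 102, 146, 190]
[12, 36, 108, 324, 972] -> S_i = 12*3^i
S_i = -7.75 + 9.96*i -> [-7.75, 2.21, 12.17, 22.13, 32.09]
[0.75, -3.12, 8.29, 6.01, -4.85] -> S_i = Random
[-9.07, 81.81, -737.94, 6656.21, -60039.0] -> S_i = -9.07*(-9.02)^i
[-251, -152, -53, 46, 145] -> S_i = -251 + 99*i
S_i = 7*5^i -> [7, 35, 175, 875, 4375]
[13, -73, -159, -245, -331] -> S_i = 13 + -86*i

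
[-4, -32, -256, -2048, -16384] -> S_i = -4*8^i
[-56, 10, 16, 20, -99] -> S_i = Random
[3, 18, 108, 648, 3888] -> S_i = 3*6^i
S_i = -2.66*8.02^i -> [-2.66, -21.33, -171.09, -1372.16, -11004.72]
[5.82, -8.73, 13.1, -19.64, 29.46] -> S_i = 5.82*(-1.50)^i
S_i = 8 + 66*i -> [8, 74, 140, 206, 272]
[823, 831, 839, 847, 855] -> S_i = 823 + 8*i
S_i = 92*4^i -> [92, 368, 1472, 5888, 23552]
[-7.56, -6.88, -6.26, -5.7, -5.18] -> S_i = -7.56*0.91^i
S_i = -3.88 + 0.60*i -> [-3.88, -3.28, -2.68, -2.08, -1.48]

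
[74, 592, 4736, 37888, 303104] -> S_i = 74*8^i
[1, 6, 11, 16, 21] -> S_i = 1 + 5*i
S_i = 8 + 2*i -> [8, 10, 12, 14, 16]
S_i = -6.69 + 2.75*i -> [-6.69, -3.94, -1.19, 1.56, 4.31]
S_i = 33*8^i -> [33, 264, 2112, 16896, 135168]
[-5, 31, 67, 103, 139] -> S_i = -5 + 36*i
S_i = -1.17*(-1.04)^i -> [-1.17, 1.22, -1.27, 1.32, -1.37]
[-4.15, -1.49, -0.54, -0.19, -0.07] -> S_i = -4.15*0.36^i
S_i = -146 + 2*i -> [-146, -144, -142, -140, -138]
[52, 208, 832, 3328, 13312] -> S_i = 52*4^i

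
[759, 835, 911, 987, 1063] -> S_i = 759 + 76*i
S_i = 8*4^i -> [8, 32, 128, 512, 2048]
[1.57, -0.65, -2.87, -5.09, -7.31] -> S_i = 1.57 + -2.22*i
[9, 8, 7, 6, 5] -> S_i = 9 + -1*i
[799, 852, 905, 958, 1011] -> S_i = 799 + 53*i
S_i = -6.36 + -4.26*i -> [-6.36, -10.62, -14.88, -19.14, -23.4]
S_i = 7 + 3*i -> [7, 10, 13, 16, 19]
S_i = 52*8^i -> [52, 416, 3328, 26624, 212992]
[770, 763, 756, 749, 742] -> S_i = 770 + -7*i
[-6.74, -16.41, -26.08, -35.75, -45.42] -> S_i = -6.74 + -9.67*i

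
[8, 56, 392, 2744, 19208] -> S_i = 8*7^i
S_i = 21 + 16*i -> [21, 37, 53, 69, 85]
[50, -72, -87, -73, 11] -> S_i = Random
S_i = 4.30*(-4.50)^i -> [4.3, -19.35, 87.08, -391.84, 1763.27]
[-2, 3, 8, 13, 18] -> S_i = -2 + 5*i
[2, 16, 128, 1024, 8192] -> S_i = 2*8^i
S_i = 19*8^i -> [19, 152, 1216, 9728, 77824]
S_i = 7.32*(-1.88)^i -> [7.32, -13.76, 25.87, -48.64, 91.44]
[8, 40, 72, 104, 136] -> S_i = 8 + 32*i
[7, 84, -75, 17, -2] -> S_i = Random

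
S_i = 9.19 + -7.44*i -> [9.19, 1.75, -5.69, -13.13, -20.57]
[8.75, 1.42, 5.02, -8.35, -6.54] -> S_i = Random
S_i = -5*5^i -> [-5, -25, -125, -625, -3125]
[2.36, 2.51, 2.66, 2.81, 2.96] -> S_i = 2.36 + 0.15*i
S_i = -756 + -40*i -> [-756, -796, -836, -876, -916]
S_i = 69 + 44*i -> [69, 113, 157, 201, 245]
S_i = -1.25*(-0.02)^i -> [-1.25, 0.02, -0.0, 0.0, -0.0]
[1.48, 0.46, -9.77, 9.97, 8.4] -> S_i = Random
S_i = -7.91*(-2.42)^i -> [-7.91, 19.14, -46.32, 112.1, -271.29]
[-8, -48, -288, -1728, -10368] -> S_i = -8*6^i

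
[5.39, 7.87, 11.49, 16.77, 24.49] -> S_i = 5.39*1.46^i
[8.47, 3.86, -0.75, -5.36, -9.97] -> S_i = 8.47 + -4.61*i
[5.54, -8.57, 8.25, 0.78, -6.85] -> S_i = Random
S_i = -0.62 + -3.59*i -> [-0.62, -4.21, -7.8, -11.39, -14.98]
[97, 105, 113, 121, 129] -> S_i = 97 + 8*i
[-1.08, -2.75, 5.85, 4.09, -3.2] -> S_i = Random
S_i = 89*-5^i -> [89, -445, 2225, -11125, 55625]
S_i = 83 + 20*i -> [83, 103, 123, 143, 163]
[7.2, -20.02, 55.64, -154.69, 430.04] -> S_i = 7.20*(-2.78)^i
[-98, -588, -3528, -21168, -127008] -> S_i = -98*6^i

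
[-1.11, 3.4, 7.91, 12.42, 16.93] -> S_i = -1.11 + 4.51*i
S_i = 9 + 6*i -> [9, 15, 21, 27, 33]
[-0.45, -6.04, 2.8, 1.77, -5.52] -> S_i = Random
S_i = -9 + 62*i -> [-9, 53, 115, 177, 239]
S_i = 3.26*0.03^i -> [3.26, 0.1, 0.0, 0.0, 0.0]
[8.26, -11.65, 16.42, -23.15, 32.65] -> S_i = 8.26*(-1.41)^i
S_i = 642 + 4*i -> [642, 646, 650, 654, 658]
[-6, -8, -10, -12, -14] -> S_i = -6 + -2*i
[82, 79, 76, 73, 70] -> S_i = 82 + -3*i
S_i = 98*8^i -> [98, 784, 6272, 50176, 401408]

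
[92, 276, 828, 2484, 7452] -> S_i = 92*3^i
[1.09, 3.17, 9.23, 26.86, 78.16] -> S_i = 1.09*2.91^i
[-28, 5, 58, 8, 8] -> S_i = Random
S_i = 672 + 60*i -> [672, 732, 792, 852, 912]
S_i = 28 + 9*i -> [28, 37, 46, 55, 64]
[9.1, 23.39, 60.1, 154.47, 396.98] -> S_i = 9.10*2.57^i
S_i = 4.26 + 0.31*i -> [4.26, 4.57, 4.88, 5.19, 5.5]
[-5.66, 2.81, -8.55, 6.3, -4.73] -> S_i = Random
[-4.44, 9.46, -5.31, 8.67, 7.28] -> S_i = Random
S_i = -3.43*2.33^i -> [-3.43, -7.99, -18.62, -43.39, -101.09]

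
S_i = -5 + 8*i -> [-5, 3, 11, 19, 27]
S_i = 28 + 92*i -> [28, 120, 212, 304, 396]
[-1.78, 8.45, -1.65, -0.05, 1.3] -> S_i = Random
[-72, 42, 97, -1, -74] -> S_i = Random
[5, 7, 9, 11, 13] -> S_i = 5 + 2*i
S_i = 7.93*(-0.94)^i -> [7.93, -7.45, 7.01, -6.59, 6.19]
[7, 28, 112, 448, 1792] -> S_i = 7*4^i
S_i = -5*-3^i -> [-5, 15, -45, 135, -405]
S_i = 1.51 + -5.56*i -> [1.51, -4.05, -9.61, -15.17, -20.73]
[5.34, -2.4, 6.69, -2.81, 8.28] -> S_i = Random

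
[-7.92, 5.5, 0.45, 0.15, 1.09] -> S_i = Random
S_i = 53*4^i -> [53, 212, 848, 3392, 13568]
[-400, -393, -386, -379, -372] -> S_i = -400 + 7*i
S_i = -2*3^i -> [-2, -6, -18, -54, -162]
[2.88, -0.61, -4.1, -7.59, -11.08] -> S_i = 2.88 + -3.49*i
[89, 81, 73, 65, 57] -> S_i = 89 + -8*i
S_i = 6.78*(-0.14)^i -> [6.78, -0.95, 0.13, -0.02, 0.0]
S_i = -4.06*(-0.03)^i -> [-4.06, 0.12, -0.0, 0.0, -0.0]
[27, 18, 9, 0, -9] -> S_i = 27 + -9*i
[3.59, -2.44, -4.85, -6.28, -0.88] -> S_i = Random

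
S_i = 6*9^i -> [6, 54, 486, 4374, 39366]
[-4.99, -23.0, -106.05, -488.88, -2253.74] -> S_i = -4.99*4.61^i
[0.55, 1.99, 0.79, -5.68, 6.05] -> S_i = Random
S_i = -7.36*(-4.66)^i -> [-7.36, 34.3, -159.83, 744.79, -3470.74]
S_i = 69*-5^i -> [69, -345, 1725, -8625, 43125]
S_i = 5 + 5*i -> [5, 10, 15, 20, 25]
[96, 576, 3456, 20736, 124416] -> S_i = 96*6^i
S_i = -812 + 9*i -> [-812, -803, -794, -785, -776]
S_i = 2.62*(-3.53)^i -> [2.62, -9.25, 32.65, -115.25, 406.82]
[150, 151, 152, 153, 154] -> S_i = 150 + 1*i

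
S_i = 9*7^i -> [9, 63, 441, 3087, 21609]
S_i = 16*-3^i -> [16, -48, 144, -432, 1296]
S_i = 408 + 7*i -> [408, 415, 422, 429, 436]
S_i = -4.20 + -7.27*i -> [-4.2, -11.47, -18.74, -26.01, -33.28]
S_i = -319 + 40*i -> [-319, -279, -239, -199, -159]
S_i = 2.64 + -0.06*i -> [2.64, 2.58, 2.52, 2.46, 2.4]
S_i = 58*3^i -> [58, 174, 522, 1566, 4698]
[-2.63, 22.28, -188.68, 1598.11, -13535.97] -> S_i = -2.63*(-8.47)^i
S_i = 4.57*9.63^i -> [4.57, 44.01, 423.81, 4081.27, 39302.61]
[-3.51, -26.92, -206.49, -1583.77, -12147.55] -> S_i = -3.51*7.67^i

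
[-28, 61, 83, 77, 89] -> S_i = Random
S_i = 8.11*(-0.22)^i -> [8.11, -1.78, 0.39, -0.09, 0.02]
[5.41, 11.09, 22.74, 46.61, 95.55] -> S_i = 5.41*2.05^i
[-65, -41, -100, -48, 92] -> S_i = Random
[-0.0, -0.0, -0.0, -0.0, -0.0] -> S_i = -0.00*7.70^i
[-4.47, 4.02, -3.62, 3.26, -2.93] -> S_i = -4.47*(-0.90)^i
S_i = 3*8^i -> [3, 24, 192, 1536, 12288]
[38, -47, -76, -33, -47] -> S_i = Random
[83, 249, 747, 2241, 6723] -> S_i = 83*3^i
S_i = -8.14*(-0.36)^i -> [-8.14, 2.93, -1.05, 0.38, -0.14]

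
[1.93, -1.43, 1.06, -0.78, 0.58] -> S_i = 1.93*(-0.74)^i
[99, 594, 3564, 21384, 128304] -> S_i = 99*6^i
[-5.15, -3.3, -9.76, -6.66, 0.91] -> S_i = Random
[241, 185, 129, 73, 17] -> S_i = 241 + -56*i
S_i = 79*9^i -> [79, 711, 6399, 57591, 518319]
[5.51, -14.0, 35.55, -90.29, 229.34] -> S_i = 5.51*(-2.54)^i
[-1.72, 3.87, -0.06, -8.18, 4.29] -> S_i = Random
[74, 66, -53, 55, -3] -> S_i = Random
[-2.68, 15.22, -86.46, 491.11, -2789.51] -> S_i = -2.68*(-5.68)^i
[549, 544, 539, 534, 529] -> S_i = 549 + -5*i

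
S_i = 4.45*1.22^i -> [4.45, 5.43, 6.62, 8.08, 9.86]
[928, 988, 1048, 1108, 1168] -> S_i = 928 + 60*i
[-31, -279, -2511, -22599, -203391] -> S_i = -31*9^i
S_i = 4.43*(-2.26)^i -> [4.43, -10.01, 22.63, -51.14, 115.57]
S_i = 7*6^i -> [7, 42, 252, 1512, 9072]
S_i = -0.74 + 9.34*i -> [-0.74, 8.6, 17.94, 27.28, 36.62]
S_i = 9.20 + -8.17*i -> [9.2, 1.03, -7.14, -15.31, -23.48]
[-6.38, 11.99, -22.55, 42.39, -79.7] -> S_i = -6.38*(-1.88)^i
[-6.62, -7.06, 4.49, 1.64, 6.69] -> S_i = Random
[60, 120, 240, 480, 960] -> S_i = 60*2^i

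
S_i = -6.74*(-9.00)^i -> [-6.74, 60.66, -545.94, 4913.46, -44221.14]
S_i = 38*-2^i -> [38, -76, 152, -304, 608]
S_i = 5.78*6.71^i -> [5.78, 38.78, 260.24, 1746.21, 11717.04]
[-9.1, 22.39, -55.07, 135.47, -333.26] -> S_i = -9.10*(-2.46)^i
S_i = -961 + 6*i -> [-961, -955, -949, -943, -937]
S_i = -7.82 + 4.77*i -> [-7.82, -3.05, 1.72, 6.49, 11.26]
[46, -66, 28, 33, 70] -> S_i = Random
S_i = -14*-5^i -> [-14, 70, -350, 1750, -8750]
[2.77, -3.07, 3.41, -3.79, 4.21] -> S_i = 2.77*(-1.11)^i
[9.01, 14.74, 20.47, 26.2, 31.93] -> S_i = 9.01 + 5.73*i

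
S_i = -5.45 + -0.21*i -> [-5.45, -5.66, -5.87, -6.08, -6.29]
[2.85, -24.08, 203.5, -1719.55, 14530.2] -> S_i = 2.85*(-8.45)^i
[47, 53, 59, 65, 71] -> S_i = 47 + 6*i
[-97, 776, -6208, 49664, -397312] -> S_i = -97*-8^i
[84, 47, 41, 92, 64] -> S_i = Random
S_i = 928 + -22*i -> [928, 906, 884, 862, 840]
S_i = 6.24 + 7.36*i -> [6.24, 13.6, 20.96, 28.32, 35.68]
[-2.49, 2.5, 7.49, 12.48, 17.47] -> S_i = -2.49 + 4.99*i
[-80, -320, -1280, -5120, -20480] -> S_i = -80*4^i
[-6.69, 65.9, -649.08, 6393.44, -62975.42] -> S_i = -6.69*(-9.85)^i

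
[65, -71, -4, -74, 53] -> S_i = Random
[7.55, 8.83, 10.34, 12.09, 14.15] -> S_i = 7.55*1.17^i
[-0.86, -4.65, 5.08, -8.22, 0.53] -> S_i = Random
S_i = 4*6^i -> [4, 24, 144, 864, 5184]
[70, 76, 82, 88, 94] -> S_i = 70 + 6*i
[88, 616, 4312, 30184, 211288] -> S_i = 88*7^i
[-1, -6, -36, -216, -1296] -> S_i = -1*6^i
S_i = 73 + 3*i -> [73, 76, 79, 82, 85]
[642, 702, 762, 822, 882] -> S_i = 642 + 60*i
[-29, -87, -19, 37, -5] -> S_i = Random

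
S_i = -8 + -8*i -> [-8, -16, -24, -32, -40]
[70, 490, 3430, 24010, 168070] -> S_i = 70*7^i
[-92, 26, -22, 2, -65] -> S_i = Random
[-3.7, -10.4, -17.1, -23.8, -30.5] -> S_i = -3.70 + -6.70*i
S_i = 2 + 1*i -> [2, 3, 4, 5, 6]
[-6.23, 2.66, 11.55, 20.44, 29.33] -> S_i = -6.23 + 8.89*i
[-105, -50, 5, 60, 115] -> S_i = -105 + 55*i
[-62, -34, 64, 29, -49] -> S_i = Random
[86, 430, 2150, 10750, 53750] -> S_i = 86*5^i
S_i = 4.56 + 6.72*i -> [4.56, 11.28, 18.0, 24.72, 31.44]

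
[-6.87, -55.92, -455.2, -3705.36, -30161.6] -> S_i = -6.87*8.14^i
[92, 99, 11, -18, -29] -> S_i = Random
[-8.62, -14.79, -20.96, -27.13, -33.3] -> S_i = -8.62 + -6.17*i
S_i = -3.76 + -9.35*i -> [-3.76, -13.11, -22.46, -31.81, -41.16]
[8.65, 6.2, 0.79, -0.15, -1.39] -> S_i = Random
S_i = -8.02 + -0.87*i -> [-8.02, -8.89, -9.76, -10.63, -11.5]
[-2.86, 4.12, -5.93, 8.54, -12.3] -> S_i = -2.86*(-1.44)^i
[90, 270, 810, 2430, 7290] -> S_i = 90*3^i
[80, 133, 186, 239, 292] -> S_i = 80 + 53*i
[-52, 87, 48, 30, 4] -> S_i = Random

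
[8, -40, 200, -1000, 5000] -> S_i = 8*-5^i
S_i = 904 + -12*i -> [904, 892, 880, 868, 856]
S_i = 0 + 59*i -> [0, 59, 118, 177, 236]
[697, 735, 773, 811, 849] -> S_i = 697 + 38*i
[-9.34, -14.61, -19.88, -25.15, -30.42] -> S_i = -9.34 + -5.27*i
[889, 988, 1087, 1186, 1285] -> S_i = 889 + 99*i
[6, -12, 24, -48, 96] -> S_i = 6*-2^i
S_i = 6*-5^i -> [6, -30, 150, -750, 3750]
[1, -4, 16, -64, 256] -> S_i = 1*-4^i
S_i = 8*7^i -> [8, 56, 392, 2744, 19208]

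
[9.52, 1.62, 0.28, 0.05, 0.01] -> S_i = 9.52*0.17^i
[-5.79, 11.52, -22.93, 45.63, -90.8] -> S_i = -5.79*(-1.99)^i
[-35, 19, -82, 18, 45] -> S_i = Random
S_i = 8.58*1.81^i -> [8.58, 15.53, 28.11, 50.88, 92.09]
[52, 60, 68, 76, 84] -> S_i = 52 + 8*i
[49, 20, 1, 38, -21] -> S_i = Random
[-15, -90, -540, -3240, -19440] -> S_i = -15*6^i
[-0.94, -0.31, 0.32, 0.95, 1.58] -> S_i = -0.94 + 0.63*i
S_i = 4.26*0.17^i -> [4.26, 0.72, 0.12, 0.02, 0.0]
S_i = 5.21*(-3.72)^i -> [5.21, -19.38, 72.1, -268.2, 997.72]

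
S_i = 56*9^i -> [56, 504, 4536, 40824, 367416]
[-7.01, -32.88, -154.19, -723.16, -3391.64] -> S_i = -7.01*4.69^i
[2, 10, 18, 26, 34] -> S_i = 2 + 8*i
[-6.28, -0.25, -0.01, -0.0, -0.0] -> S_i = -6.28*0.04^i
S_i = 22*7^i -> [22, 154, 1078, 7546, 52822]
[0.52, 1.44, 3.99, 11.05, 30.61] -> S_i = 0.52*2.77^i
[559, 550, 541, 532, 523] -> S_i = 559 + -9*i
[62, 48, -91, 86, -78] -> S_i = Random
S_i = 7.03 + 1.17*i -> [7.03, 8.2, 9.37, 10.54, 11.71]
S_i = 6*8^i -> [6, 48, 384, 3072, 24576]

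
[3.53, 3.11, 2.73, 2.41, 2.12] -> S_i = 3.53*0.88^i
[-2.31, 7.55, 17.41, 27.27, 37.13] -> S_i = -2.31 + 9.86*i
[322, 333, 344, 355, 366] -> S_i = 322 + 11*i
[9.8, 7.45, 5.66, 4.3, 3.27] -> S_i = 9.80*0.76^i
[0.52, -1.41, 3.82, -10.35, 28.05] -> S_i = 0.52*(-2.71)^i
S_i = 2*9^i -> [2, 18, 162, 1458, 13122]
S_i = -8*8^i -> [-8, -64, -512, -4096, -32768]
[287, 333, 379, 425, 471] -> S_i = 287 + 46*i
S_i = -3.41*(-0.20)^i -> [-3.41, 0.68, -0.14, 0.03, -0.01]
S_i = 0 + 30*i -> [0, 30, 60, 90, 120]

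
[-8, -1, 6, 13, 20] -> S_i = -8 + 7*i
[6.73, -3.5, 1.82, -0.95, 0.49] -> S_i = 6.73*(-0.52)^i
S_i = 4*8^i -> [4, 32, 256, 2048, 16384]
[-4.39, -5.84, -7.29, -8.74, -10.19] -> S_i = -4.39 + -1.45*i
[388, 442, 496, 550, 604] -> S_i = 388 + 54*i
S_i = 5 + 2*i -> [5, 7, 9, 11, 13]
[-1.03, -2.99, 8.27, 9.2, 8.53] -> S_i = Random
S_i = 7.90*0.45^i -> [7.9, 3.56, 1.6, 0.72, 0.32]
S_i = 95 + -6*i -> [95, 89, 83, 77, 71]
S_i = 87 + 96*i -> [87, 183, 279, 375, 471]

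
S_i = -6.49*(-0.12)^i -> [-6.49, 0.78, -0.09, 0.01, -0.0]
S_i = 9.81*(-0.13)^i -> [9.81, -1.28, 0.17, -0.02, 0.0]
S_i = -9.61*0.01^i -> [-9.61, -0.1, -0.0, -0.0, -0.0]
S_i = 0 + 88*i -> [0, 88, 176, 264, 352]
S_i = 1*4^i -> [1, 4, 16, 64, 256]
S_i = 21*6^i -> [21, 126, 756, 4536, 27216]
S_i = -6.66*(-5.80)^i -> [-6.66, 38.63, -224.04, 1299.45, -7536.79]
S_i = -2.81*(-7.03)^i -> [-2.81, 19.75, -138.87, 976.28, -6863.22]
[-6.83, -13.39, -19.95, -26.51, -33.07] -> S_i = -6.83 + -6.56*i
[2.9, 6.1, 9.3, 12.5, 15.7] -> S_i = 2.90 + 3.20*i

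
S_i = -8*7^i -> [-8, -56, -392, -2744, -19208]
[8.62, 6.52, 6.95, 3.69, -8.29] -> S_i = Random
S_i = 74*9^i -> [74, 666, 5994, 53946, 485514]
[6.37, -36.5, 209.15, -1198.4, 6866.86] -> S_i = 6.37*(-5.73)^i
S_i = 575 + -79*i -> [575, 496, 417, 338, 259]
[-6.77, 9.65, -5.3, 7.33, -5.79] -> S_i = Random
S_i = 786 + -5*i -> [786, 781, 776, 771, 766]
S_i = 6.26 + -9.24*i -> [6.26, -2.98, -12.22, -21.46, -30.7]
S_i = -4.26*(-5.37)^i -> [-4.26, 22.88, -122.85, 659.68, -3542.47]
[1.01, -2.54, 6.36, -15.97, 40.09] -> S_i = 1.01*(-2.51)^i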